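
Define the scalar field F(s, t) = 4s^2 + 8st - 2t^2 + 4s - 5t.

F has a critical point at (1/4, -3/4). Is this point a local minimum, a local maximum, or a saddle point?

saddle point

The Hessian of F is constant: H = [[8, 8], [8, -4]].
det(H) = 8·(-4) − 8² = -96.
Since det(H) < 0, H is indefinite and the critical point is a saddle point.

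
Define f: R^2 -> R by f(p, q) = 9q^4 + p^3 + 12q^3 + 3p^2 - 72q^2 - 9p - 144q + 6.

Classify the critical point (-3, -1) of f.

The mixed partial ∂²f/∂p∂q is 0, so the Hessian at any point is diag(f_pp, f_qq) = diag(6(p + 1), 36(3q^2 + 2q - 4)).
At (-3, -1): H = diag(-12, -108).
Both eigenvalues are negative, so H is negative definite: a local maximum.

local maximum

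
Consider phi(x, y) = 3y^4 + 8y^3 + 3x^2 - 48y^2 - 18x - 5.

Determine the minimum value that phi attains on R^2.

-544

phi(x,y) separates as P(x) + Q(y) − 5, so its minimum is min P + min Q − 5.
P'(x) = 6x - 18 vanishes at x ∈ {3}; Q'(y) = 12y(y - 2)(y + 4) vanishes at y ∈ {-4, 0, 2}.
Local minima of P (where P''>0): P(3)=-27. Local minima of Q: Q(-4)=-512, Q(2)=-80.
So the global minimum of phi is P(3) + Q(-4) − 5 = -27 − 512 − 5 = -544, attained at (3, -4).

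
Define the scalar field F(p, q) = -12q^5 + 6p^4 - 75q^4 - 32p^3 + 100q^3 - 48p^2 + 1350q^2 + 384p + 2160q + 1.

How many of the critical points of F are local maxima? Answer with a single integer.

2

F separates as a function of p plus a function of q, so ∇F=0 decouples.
∂F/∂p = 24(p - 4)(p - 2)(p + 2) = 0 at p ∈ {-2, 2, 4}; ∂F/∂q = -60(q - 3)(q + 1)(q + 3)(q + 4) = 0 at q ∈ {-4, -3, -1, 3}.
The Hessian is diagonal: diag(F_pp, F_qq). Second derivatives: F_pp(-2)=576, F_pp(2)=-192, F_pp(4)=288; F_qq(-4)=1260, F_qq(-3)=-720, F_qq(-1)=1440, F_qq(3)=-10080.
Local maxima occur where both diagonal entries negative: (2, -3), (2, 3). Count: 2.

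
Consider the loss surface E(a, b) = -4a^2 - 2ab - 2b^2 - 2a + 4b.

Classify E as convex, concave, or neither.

E is quadratic, so its Hessian is the constant matrix H = [[-8, -2], [-2, -4]].
det(H) = 28, tr(H) = -12.
det(H) > 0 and tr(H) < 0, so H is negative definite everywhere: concave.

concave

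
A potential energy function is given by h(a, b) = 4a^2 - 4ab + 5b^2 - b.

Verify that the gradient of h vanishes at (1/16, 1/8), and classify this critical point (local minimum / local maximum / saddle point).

local minimum

∇h = (8a - 4b, -4a + 10b - 1); substituting (1/16, 1/8) gives ∇h = (0, 0), so (1/16, 1/8) is indeed a critical point.
The Hessian of h is constant: H = [[8, -4], [-4, 10]].
det(H) = 8·10 − (-4)² = 64.
det(H) > 0 and tr(H) = 18 > 0, so H is positive definite and the point is a local minimum.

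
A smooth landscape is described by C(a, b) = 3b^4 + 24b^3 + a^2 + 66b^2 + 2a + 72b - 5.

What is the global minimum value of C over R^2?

C(a,b) separates as P(a) + Q(b) − 5, so its minimum is min P + min Q − 5.
P'(a) = 2a + 2 vanishes at a ∈ {-1}; Q'(b) = 12(b + 1)(b + 2)(b + 3) vanishes at b ∈ {-3, -2, -1}.
Local minima of P (where P''>0): P(-1)=-1. Local minima of Q: Q(-3)=-27, Q(-1)=-27.
So the global minimum of C is P(-1) + Q(-3) − 5 = -1 − 27 − 5 = -33, attained at (-1, -3).

-33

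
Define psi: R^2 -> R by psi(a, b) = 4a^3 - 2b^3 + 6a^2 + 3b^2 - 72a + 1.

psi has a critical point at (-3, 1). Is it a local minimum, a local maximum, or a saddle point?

local maximum

The mixed partial ∂²psi/∂a∂b is 0, so the Hessian at any point is diag(psi_aa, psi_bb) = diag(12(2a + 1), 6(-2b + 1)).
At (-3, 1): H = diag(-60, -6).
Both eigenvalues are negative, so H is negative definite: a local maximum.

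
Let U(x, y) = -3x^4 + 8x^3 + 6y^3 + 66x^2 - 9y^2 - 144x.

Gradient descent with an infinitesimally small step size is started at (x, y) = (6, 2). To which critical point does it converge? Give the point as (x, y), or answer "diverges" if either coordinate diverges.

diverges

U is separable, so gradient descent decouples: x follows -∂U/∂x, y follows -∂U/∂y.
∂U/∂x = -12(x - 4)(x - 1)(x + 3); at x=6 this is -1080, so x increases.
∂U/∂y = 18y(y - 1); at y=2 this is 36, so y decreases.
The x-coordinate has no critical point in that direction and runs off to infinity.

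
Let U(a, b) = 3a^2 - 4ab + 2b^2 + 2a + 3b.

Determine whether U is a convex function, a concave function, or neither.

convex

U is quadratic, so its Hessian is the constant matrix H = [[6, -4], [-4, 4]].
det(H) = 8, tr(H) = 10.
det(H) > 0 and tr(H) > 0, so H is positive definite everywhere: convex.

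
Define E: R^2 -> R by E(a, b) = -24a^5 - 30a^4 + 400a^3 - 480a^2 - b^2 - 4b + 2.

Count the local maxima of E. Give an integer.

2

E separates as a function of a plus a function of b, so ∇E=0 decouples.
∂E/∂a = -120a(a - 2)(a - 1)(a + 4) = 0 at a ∈ {-4, 0, 1, 2}; ∂E/∂b = -2(b + 2) = 0 at b ∈ {-2}.
The Hessian is diagonal: diag(E_aa, E_bb). Second derivatives: E_aa(-4)=14400, E_aa(0)=-960, E_aa(1)=600, E_aa(2)=-1440; E_bb(-2)=-2.
Local maxima occur where both diagonal entries negative: (0, -2), (2, -2). Count: 2.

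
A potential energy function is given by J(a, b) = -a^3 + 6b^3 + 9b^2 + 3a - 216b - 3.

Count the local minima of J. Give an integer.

1

J separates as a function of a plus a function of b, so ∇J=0 decouples.
∂J/∂a = -3(a - 1)(a + 1) = 0 at a ∈ {-1, 1}; ∂J/∂b = 18(b - 3)(b + 4) = 0 at b ∈ {-4, 3}.
The Hessian is diagonal: diag(J_aa, J_bb). Second derivatives: J_aa(-1)=6, J_aa(1)=-6; J_bb(-4)=-126, J_bb(3)=126.
Local minima occur where both diagonal entries positive: (-1, 3). Count: 1.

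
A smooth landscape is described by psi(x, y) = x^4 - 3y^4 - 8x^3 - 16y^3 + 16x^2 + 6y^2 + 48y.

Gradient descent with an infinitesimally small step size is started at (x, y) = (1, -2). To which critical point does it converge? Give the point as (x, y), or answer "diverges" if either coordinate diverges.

psi is separable, so gradient descent decouples: x follows -∂psi/∂x, y follows -∂psi/∂y.
∂psi/∂x = 4x(x - 4)(x - 2); at x=1 this is 12, so x decreases.
∂psi/∂y = -12(y - 1)(y + 1)(y + 4); at y=-2 this is -72, so y increases.
x converges to its nearest critical value 0 (a local min of the x-part); y converges to -1. The iterate converges to (0, -1).

(0, -1)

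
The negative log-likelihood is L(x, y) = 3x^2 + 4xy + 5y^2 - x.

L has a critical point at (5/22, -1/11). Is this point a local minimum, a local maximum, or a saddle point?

local minimum

The Hessian of L is constant: H = [[6, 4], [4, 10]].
det(H) = 6·10 − 4² = 44.
det(H) > 0 and tr(H) = 16 > 0, so H is positive definite and the point is a local minimum.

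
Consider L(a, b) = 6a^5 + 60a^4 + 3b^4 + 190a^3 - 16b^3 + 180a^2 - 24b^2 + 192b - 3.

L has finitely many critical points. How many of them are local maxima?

2

L separates as a function of a plus a function of b, so ∇L=0 decouples.
∂L/∂a = 30a(a + 1)(a + 3)(a + 4) = 0 at a ∈ {-4, -3, -1, 0}; ∂L/∂b = 12(b - 4)(b - 2)(b + 2) = 0 at b ∈ {-2, 2, 4}.
The Hessian is diagonal: diag(L_aa, L_bb). Second derivatives: L_aa(-4)=-360, L_aa(-3)=180, L_aa(-1)=-180, L_aa(0)=360; L_bb(-2)=288, L_bb(2)=-96, L_bb(4)=144.
Local maxima occur where both diagonal entries negative: (-4, 2), (-1, 2). Count: 2.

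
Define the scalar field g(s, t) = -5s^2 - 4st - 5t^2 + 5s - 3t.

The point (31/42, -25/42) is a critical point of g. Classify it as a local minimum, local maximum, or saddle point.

local maximum

The Hessian of g is constant: H = [[-10, -4], [-4, -10]].
det(H) = (-10)·(-10) − (-4)² = 84.
det(H) > 0 and tr(H) = -20 < 0, so H is negative definite and the point is a local maximum.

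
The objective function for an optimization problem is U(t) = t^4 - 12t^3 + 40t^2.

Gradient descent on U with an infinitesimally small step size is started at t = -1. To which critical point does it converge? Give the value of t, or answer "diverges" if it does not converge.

U'(t) = 4t(t - 5)(t - 4), so U'(-1) = -120.
Gradient descent moves in the -U' direction, i.e. t is increasing.
The nearest critical point in that direction is t = 0, where U'' = 80 > 0 (a local minimum). The iterate converges there.

0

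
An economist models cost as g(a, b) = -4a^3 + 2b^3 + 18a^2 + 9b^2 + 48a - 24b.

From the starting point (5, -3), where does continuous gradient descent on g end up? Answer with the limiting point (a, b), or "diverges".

diverges

g is separable, so gradient descent decouples: a follows -∂g/∂a, b follows -∂g/∂b.
∂g/∂a = -12(a - 4)(a + 1); at a=5 this is -72, so a increases.
∂g/∂b = 6(b - 1)(b + 4); at b=-3 this is -24, so b increases.
The a-coordinate has no critical point in that direction and runs off to infinity.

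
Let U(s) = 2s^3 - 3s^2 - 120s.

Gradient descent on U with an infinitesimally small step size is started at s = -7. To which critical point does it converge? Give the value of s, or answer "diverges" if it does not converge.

U'(s) = 6(s - 5)(s + 4), so U'(-7) = 216.
Gradient descent moves in the -U' direction, i.e. s is decreasing.
There is no critical point below s=-7, and U' keeps the same sign, so the iterate runs off to −∞.

diverges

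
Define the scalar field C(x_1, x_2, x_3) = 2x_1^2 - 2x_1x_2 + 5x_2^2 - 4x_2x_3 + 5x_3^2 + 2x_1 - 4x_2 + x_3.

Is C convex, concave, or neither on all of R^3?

C is quadratic, so its Hessian is the constant matrix H = [[4, -2, 0], [-2, 10, -4], [0, -4, 10]].
Leading principal minors: 4, 36, 296.
All positive ⇒ H ≻ 0 ⇒ convex.

convex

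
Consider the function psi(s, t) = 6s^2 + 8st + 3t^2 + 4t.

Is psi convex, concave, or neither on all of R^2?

convex

psi is quadratic, so its Hessian is the constant matrix H = [[12, 8], [8, 6]].
det(H) = 8, tr(H) = 18.
det(H) > 0 and tr(H) > 0, so H is positive definite everywhere: convex.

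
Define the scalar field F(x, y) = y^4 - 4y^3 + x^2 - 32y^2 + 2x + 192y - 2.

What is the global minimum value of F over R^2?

F(x,y) separates as P(x) + Q(y) − 2, so its minimum is min P + min Q − 2.
P'(x) = 2x + 2 vanishes at x ∈ {-1}; Q'(y) = 4(y - 4)(y - 3)(y + 4) vanishes at y ∈ {-4, 3, 4}.
Local minima of P (where P''>0): P(-1)=-1. Local minima of Q: Q(-4)=-768, Q(4)=256.
So the global minimum of F is P(-1) + Q(-4) − 2 = -1 − 768 − 2 = -771, attained at (-1, -4).

-771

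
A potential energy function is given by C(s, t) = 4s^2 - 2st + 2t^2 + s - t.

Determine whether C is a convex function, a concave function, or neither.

convex

C is quadratic, so its Hessian is the constant matrix H = [[8, -2], [-2, 4]].
det(H) = 28, tr(H) = 12.
det(H) > 0 and tr(H) > 0, so H is positive definite everywhere: convex.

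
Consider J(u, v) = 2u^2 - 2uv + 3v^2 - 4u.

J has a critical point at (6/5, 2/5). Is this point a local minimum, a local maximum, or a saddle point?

The Hessian of J is constant: H = [[4, -2], [-2, 6]].
det(H) = 4·6 − (-2)² = 20.
det(H) > 0 and tr(H) = 10 > 0, so H is positive definite and the point is a local minimum.

local minimum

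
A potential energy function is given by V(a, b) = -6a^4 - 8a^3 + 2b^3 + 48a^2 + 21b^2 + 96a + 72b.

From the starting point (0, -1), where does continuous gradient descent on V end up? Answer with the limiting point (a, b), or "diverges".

(-1, -3)

V is separable, so gradient descent decouples: a follows -∂V/∂a, b follows -∂V/∂b.
∂V/∂a = -24(a - 2)(a + 1)(a + 2); at a=0 this is 96, so a decreases.
∂V/∂b = 6(b + 3)(b + 4); at b=-1 this is 36, so b decreases.
a converges to its nearest critical value -1 (a local min of the a-part); b converges to -3. The iterate converges to (-1, -3).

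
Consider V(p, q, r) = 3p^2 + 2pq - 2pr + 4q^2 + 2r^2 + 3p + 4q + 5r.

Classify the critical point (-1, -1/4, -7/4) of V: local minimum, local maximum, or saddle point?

The Hessian is constant: H = [[6, 2, -2], [2, 8, 0], [-2, 0, 4]].
Leading principal minors: Δ₁ = 6, Δ₂ = 44, Δ₃ = 144.
All leading minors are positive, so H is positive definite: a local minimum.

local minimum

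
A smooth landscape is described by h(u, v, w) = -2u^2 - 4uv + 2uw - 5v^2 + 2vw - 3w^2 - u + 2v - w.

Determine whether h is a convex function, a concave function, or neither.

concave

h is quadratic, so its Hessian is the constant matrix H = [[-4, -4, 2], [-4, -10, 2], [2, 2, -6]].
Leading principal minors: -4, 24, -120.
Signs alternate −, +, − ⇒ H ≺ 0 ⇒ concave.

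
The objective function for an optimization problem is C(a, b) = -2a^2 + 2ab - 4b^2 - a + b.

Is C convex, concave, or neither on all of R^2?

C is quadratic, so its Hessian is the constant matrix H = [[-4, 2], [2, -8]].
det(H) = 28, tr(H) = -12.
det(H) > 0 and tr(H) < 0, so H is negative definite everywhere: concave.

concave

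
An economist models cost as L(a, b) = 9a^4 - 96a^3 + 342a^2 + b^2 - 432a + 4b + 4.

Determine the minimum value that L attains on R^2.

L(a,b) separates as P(a) + Q(b) + 4, so its minimum is min P + min Q + 4.
P'(a) = 36(a - 4)(a - 3)(a - 1) vanishes at a ∈ {1, 3, 4}; Q'(b) = 2b + 4 vanishes at b ∈ {-2}.
Local minima of P (where P''>0): P(1)=-177, P(4)=-96. Local minima of Q: Q(-2)=-4.
So the global minimum of L is P(1) + Q(-2) + 4 = -177 − 4 + 4 = -177, attained at (1, -2).

-177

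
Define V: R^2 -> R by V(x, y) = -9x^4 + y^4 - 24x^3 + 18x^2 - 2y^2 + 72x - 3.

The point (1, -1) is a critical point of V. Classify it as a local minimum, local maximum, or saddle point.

saddle point

The mixed partial ∂²V/∂x∂y is 0, so the Hessian at any point is diag(V_xx, V_yy) = diag(36(-3x^2 - 4x + 1), 4(3y^2 - 1)).
At (1, -1): H = diag(-216, 8).
The eigenvalues have opposite signs, so H is indefinite: a saddle point.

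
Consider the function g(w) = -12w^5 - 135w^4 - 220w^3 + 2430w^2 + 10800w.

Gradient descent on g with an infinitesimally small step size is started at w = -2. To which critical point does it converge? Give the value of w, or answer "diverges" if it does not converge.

g'(w) = -60(w - 3)(w + 3)(w + 4)(w + 5), so g'(-2) = 1800.
Gradient descent moves in the -g' direction, i.e. w is decreasing.
The nearest critical point in that direction is w = -3, where g'' = 720 > 0 (a local minimum). The iterate converges there.

-3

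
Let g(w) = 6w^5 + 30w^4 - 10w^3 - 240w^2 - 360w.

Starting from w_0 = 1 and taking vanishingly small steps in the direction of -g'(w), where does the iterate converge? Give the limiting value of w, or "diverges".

g'(w) = 30(w - 2)(w + 1)(w + 2)(w + 3), so g'(1) = -720.
Gradient descent moves in the -g' direction, i.e. w is increasing.
The nearest critical point in that direction is w = 2, where g'' = 1800 > 0 (a local minimum). The iterate converges there.

2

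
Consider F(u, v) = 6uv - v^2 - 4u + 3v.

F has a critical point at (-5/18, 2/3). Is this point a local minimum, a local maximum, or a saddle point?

The Hessian of F is constant: H = [[0, 6], [6, -2]].
det(H) = 0·(-2) − 6² = -36.
Since det(H) < 0, H is indefinite and the critical point is a saddle point.

saddle point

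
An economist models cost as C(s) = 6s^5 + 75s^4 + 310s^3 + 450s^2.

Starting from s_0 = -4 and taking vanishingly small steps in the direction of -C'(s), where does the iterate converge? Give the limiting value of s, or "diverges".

C'(s) = 30s(s + 2)(s + 3)(s + 5), so C'(-4) = -240.
Gradient descent moves in the -C' direction, i.e. s is increasing.
The nearest critical point in that direction is s = -3, where C'' = 180 > 0 (a local minimum). The iterate converges there.

-3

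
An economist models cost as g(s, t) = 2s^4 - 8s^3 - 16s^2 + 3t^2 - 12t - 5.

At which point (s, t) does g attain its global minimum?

g(s,t) separates as P(s) + Q(t) − 5, so its minimum is min P + min Q − 5.
P'(s) = 8s(s - 4)(s + 1) vanishes at s ∈ {-1, 0, 4}; Q'(t) = 6(t - 2) vanishes at t ∈ {2}.
Local minima of P (where P''>0): P(-1)=-6, P(4)=-256. Local minima of Q: Q(2)=-12.
So the global minimum of g is P(4) + Q(2) − 5 = -256 − 12 − 5 = -273, attained at (4, 2).

(4, 2)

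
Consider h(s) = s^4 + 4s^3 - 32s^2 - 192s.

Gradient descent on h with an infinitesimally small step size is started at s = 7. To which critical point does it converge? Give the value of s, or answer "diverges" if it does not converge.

4

h'(s) = 4(s - 4)(s + 3)(s + 4), so h'(7) = 1320.
Gradient descent moves in the -h' direction, i.e. s is decreasing.
The nearest critical point in that direction is s = 4, where h'' = 224 > 0 (a local minimum). The iterate converges there.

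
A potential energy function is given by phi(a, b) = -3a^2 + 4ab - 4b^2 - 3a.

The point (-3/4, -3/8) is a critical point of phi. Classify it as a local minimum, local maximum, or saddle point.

The Hessian of phi is constant: H = [[-6, 4], [4, -8]].
det(H) = (-6)·(-8) − 4² = 32.
det(H) > 0 and tr(H) = -14 < 0, so H is negative definite and the point is a local maximum.

local maximum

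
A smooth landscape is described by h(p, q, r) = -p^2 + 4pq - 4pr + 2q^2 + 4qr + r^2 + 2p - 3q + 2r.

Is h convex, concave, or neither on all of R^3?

neither

h is quadratic, so its Hessian is the constant matrix H = [[-2, 4, -4], [4, 4, 4], [-4, 4, 2]].
Leading principal minors: -2, -24, -208.
Neither pattern holds ⇒ H is indefinite ⇒ neither convex nor concave.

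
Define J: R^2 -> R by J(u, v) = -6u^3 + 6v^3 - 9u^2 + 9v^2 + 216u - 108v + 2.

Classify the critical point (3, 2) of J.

The mixed partial ∂²J/∂u∂v is 0, so the Hessian at any point is diag(J_uu, J_vv) = diag(-18(2u + 1), 18(2v + 1)).
At (3, 2): H = diag(-126, 90).
The eigenvalues have opposite signs, so H is indefinite: a saddle point.

saddle point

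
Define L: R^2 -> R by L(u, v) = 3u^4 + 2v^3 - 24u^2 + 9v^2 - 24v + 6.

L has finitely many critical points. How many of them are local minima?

L separates as a function of u plus a function of v, so ∇L=0 decouples.
∂L/∂u = 12u(u - 2)(u + 2) = 0 at u ∈ {-2, 0, 2}; ∂L/∂v = 6(v - 1)(v + 4) = 0 at v ∈ {-4, 1}.
The Hessian is diagonal: diag(L_uu, L_vv). Second derivatives: L_uu(-2)=96, L_uu(0)=-48, L_uu(2)=96; L_vv(-4)=-30, L_vv(1)=30.
Local minima occur where both diagonal entries positive: (-2, 1), (2, 1). Count: 2.

2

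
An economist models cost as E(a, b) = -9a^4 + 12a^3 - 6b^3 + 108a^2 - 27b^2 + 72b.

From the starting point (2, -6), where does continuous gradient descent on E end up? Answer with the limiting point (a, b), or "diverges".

(0, -4)

E is separable, so gradient descent decouples: a follows -∂E/∂a, b follows -∂E/∂b.
∂E/∂a = -36a(a - 3)(a + 2); at a=2 this is 288, so a decreases.
∂E/∂b = -18(b - 1)(b + 4); at b=-6 this is -252, so b increases.
a converges to its nearest critical value 0 (a local min of the a-part); b converges to -4. The iterate converges to (0, -4).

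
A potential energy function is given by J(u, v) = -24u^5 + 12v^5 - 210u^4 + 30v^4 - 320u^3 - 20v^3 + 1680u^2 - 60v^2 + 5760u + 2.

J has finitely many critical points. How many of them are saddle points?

8

J separates as a function of u plus a function of v, so ∇J=0 decouples.
∂J/∂u = -120(u - 2)(u + 2)(u + 3)(u + 4) = 0 at u ∈ {-4, -3, -2, 2}; ∂J/∂v = 60v(v - 1)(v + 1)(v + 2) = 0 at v ∈ {-2, -1, 0, 1}.
The Hessian is diagonal: diag(J_uu, J_vv). Second derivatives: J_uu(-4)=1440, J_uu(-3)=-600, J_uu(-2)=960, J_uu(2)=-14400; J_vv(-2)=-360, J_vv(-1)=120, J_vv(0)=-120, J_vv(1)=360.
Saddle points occur where the two diagonal entries have opposite signs: (-4, -2), (-4, 0), (-3, -1), (-3, 1), (-2, -2), (-2, 0), (2, -1), (2, 1). Count: 8.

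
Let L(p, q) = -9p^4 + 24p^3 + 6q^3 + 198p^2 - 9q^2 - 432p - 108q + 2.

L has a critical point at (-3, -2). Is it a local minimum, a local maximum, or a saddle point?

local maximum

The mixed partial ∂²L/∂p∂q is 0, so the Hessian at any point is diag(L_pp, L_qq) = diag(36(-3p^2 + 4p + 11), 18(2q - 1)).
At (-3, -2): H = diag(-1008, -90).
Both eigenvalues are negative, so H is negative definite: a local maximum.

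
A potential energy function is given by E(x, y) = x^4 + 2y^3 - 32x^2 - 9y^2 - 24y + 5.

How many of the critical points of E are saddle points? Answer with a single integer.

E separates as a function of x plus a function of y, so ∇E=0 decouples.
∂E/∂x = 4x(x - 4)(x + 4) = 0 at x ∈ {-4, 0, 4}; ∂E/∂y = 6(y - 4)(y + 1) = 0 at y ∈ {-1, 4}.
The Hessian is diagonal: diag(E_xx, E_yy). Second derivatives: E_xx(-4)=128, E_xx(0)=-64, E_xx(4)=128; E_yy(-1)=-30, E_yy(4)=30.
Saddle points occur where the two diagonal entries have opposite signs: (-4, -1), (0, 4), (4, -1). Count: 3.

3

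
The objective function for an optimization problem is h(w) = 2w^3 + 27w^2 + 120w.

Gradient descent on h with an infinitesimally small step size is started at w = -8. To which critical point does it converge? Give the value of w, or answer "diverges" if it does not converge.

h'(w) = 6(w + 4)(w + 5), so h'(-8) = 72.
Gradient descent moves in the -h' direction, i.e. w is decreasing.
There is no critical point below w=-8, and h' keeps the same sign, so the iterate runs off to −∞.

diverges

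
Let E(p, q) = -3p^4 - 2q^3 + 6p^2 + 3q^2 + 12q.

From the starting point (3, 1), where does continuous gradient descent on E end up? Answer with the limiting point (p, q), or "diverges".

diverges

E is separable, so gradient descent decouples: p follows -∂E/∂p, q follows -∂E/∂q.
∂E/∂p = -12p(p - 1)(p + 1); at p=3 this is -288, so p increases.
∂E/∂q = -6(q - 2)(q + 1); at q=1 this is 12, so q decreases.
The p-coordinate has no critical point in that direction and runs off to infinity.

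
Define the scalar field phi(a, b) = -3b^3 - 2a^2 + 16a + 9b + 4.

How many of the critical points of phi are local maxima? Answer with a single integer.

phi separates as a function of a plus a function of b, so ∇phi=0 decouples.
∂phi/∂a = -4(a - 4) = 0 at a ∈ {4}; ∂phi/∂b = -9(b - 1)(b + 1) = 0 at b ∈ {-1, 1}.
The Hessian is diagonal: diag(phi_aa, phi_bb). Second derivatives: phi_aa(4)=-4; phi_bb(-1)=18, phi_bb(1)=-18.
Local maxima occur where both diagonal entries negative: (4, 1). Count: 1.

1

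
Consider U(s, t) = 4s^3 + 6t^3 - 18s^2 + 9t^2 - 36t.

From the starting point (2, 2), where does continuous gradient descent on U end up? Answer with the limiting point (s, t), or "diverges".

U is separable, so gradient descent decouples: s follows -∂U/∂s, t follows -∂U/∂t.
∂U/∂s = 12s(s - 3); at s=2 this is -24, so s increases.
∂U/∂t = 18(t - 1)(t + 2); at t=2 this is 72, so t decreases.
s converges to its nearest critical value 3 (a local min of the s-part); t converges to 1. The iterate converges to (3, 1).

(3, 1)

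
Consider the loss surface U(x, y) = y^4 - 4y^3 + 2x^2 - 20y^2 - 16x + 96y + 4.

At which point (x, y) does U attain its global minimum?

U(x,y) separates as P(x) + Q(y) + 4, so its minimum is min P + min Q + 4.
P'(x) = 4x - 16 vanishes at x ∈ {4}; Q'(y) = 4(y - 4)(y - 2)(y + 3) vanishes at y ∈ {-3, 2, 4}.
Local minima of P (where P''>0): P(4)=-32. Local minima of Q: Q(-3)=-279, Q(4)=64.
So the global minimum of U is P(4) + Q(-3) + 4 = -32 − 279 + 4 = -307, attained at (4, -3).

(4, -3)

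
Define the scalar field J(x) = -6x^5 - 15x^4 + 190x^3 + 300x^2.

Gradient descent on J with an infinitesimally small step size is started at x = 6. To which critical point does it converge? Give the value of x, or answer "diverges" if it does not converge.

J'(x) = -30x(x - 4)(x + 1)(x + 5), so J'(6) = -27720.
Gradient descent moves in the -J' direction, i.e. x is increasing.
There is no critical point above x=6, and J' keeps the same sign, so the iterate runs off to +∞.

diverges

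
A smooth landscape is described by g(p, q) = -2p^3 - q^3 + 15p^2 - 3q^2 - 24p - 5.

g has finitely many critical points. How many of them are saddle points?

g separates as a function of p plus a function of q, so ∇g=0 decouples.
∂g/∂p = -6(p - 4)(p - 1) = 0 at p ∈ {1, 4}; ∂g/∂q = -3q(q + 2) = 0 at q ∈ {-2, 0}.
The Hessian is diagonal: diag(g_pp, g_qq). Second derivatives: g_pp(1)=18, g_pp(4)=-18; g_qq(-2)=6, g_qq(0)=-6.
Saddle points occur where the two diagonal entries have opposite signs: (1, 0), (4, -2). Count: 2.

2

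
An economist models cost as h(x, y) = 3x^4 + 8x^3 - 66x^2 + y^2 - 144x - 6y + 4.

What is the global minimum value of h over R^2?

-572

h(x,y) separates as P(x) + Q(y) + 4, so its minimum is min P + min Q + 4.
P'(x) = 12(x - 3)(x + 1)(x + 4) vanishes at x ∈ {-4, -1, 3}; Q'(y) = 2y - 6 vanishes at y ∈ {3}.
Local minima of P (where P''>0): P(-4)=-224, P(3)=-567. Local minima of Q: Q(3)=-9.
So the global minimum of h is P(3) + Q(3) + 4 = -567 − 9 + 4 = -572, attained at (3, 3).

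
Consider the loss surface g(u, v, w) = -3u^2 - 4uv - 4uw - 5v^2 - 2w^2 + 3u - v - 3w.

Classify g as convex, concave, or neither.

g is quadratic, so its Hessian is the constant matrix H = [[-6, -4, -4], [-4, -10, 0], [-4, 0, -4]].
Leading principal minors: -6, 44, -16.
Signs alternate −, +, − ⇒ H ≺ 0 ⇒ concave.

concave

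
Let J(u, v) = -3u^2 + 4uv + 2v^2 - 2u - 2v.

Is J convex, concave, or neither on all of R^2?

J is quadratic, so its Hessian is the constant matrix H = [[-6, 4], [4, 4]].
det(H) = -40, tr(H) = -2.
det(H) < 0, so H is indefinite: neither convex nor concave.

neither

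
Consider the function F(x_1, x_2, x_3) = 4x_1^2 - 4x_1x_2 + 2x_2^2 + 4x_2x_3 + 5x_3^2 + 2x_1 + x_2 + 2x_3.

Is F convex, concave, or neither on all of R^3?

F is quadratic, so its Hessian is the constant matrix H = [[8, -4, 0], [-4, 4, 4], [0, 4, 10]].
Leading principal minors: 8, 16, 32.
All positive ⇒ H ≻ 0 ⇒ convex.

convex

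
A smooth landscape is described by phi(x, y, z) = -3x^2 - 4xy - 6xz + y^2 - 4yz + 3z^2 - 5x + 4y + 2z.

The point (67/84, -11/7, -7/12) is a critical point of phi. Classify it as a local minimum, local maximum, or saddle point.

The Hessian is constant: H = [[-6, -4, -6], [-4, 2, -4], [-6, -4, 6]].
Leading principal minors: Δ₁ = -6, Δ₂ = -28, Δ₃ = -336.
The minors fit neither the all-positive nor the alternating-sign pattern, so H is indefinite: a saddle point.

saddle point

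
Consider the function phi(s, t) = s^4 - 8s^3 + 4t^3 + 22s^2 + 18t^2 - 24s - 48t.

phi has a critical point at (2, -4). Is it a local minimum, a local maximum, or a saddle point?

local maximum

The mixed partial ∂²phi/∂s∂t is 0, so the Hessian at any point is diag(phi_ss, phi_tt) = diag(4(3s^2 - 12s + 11), 12(2t + 3)).
At (2, -4): H = diag(-4, -60).
Both eigenvalues are negative, so H is negative definite: a local maximum.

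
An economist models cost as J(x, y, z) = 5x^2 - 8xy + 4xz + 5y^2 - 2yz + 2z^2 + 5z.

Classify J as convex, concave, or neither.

J is quadratic, so its Hessian is the constant matrix H = [[10, -8, 4], [-8, 10, -2], [4, -2, 4]].
Leading principal minors: 10, 36, 72.
All positive ⇒ H ≻ 0 ⇒ convex.

convex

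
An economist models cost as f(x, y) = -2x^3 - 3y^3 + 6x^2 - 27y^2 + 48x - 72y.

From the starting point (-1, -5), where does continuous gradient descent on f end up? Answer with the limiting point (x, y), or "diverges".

(-2, -4)

f is separable, so gradient descent decouples: x follows -∂f/∂x, y follows -∂f/∂y.
∂f/∂x = -6(x - 4)(x + 2); at x=-1 this is 30, so x decreases.
∂f/∂y = -9(y + 2)(y + 4); at y=-5 this is -27, so y increases.
x converges to its nearest critical value -2 (a local min of the x-part); y converges to -4. The iterate converges to (-2, -4).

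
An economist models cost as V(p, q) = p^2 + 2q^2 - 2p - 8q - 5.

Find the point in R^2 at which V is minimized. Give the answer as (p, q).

(1, 2)

V(p,q) separates as A(p) + B(q) − 5, so its minimum is min A + min B − 5.
A'(p) = 2p - 2 vanishes at p ∈ {1}; B'(q) = 4q - 8 vanishes at q ∈ {2}.
Local minima of A (where A''>0): A(1)=-1. Local minima of B: B(2)=-8.
So the global minimum of V is A(1) + B(2) − 5 = -1 − 8 − 5 = -14, attained at (1, 2).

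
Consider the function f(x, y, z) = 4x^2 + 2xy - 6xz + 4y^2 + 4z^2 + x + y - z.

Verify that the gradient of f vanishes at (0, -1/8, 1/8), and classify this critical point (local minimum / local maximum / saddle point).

∇f = (8x + 2y - 6z + 1, 2x + 8y + 1, -6x + 8z - 1); substituting (0, -1/8, 1/8) gives ∇f = (0, 0, 0), so (0, -1/8, 1/8) is indeed a critical point.
The Hessian is constant: H = [[8, 2, -6], [2, 8, 0], [-6, 0, 8]].
Leading principal minors: Δ₁ = 8, Δ₂ = 60, Δ₃ = 192.
All leading minors are positive, so H is positive definite: a local minimum.

local minimum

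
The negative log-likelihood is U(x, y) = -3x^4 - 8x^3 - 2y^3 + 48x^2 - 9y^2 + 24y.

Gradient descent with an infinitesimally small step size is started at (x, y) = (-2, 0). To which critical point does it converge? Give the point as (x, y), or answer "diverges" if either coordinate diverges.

(0, -4)

U is separable, so gradient descent decouples: x follows -∂U/∂x, y follows -∂U/∂y.
∂U/∂x = -12x(x - 2)(x + 4); at x=-2 this is -192, so x increases.
∂U/∂y = -6(y - 1)(y + 4); at y=0 this is 24, so y decreases.
x converges to its nearest critical value 0 (a local min of the x-part); y converges to -4. The iterate converges to (0, -4).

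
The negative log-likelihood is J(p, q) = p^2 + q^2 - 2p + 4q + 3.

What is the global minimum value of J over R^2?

J(p,q) separates as A(p) + B(q) + 3, so its minimum is min A + min B + 3.
A'(p) = 2p - 2 vanishes at p ∈ {1}; B'(q) = 2q + 4 vanishes at q ∈ {-2}.
Local minima of A (where A''>0): A(1)=-1. Local minima of B: B(-2)=-4.
So the global minimum of J is A(1) + B(-2) + 3 = -1 − 4 + 3 = -2, attained at (1, -2).

-2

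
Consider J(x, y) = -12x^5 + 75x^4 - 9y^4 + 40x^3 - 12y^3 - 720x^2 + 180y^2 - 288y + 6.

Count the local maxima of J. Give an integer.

4

J separates as a function of x plus a function of y, so ∇J=0 decouples.
∂J/∂x = -60x(x - 4)(x - 3)(x + 2) = 0 at x ∈ {-2, 0, 3, 4}; ∂J/∂y = -36(y - 2)(y - 1)(y + 4) = 0 at y ∈ {-4, 1, 2}.
The Hessian is diagonal: diag(J_xx, J_yy). Second derivatives: J_xx(-2)=3600, J_xx(0)=-1440, J_xx(3)=900, J_xx(4)=-1440; J_yy(-4)=-1080, J_yy(1)=180, J_yy(2)=-216.
Local maxima occur where both diagonal entries negative: (0, -4), (0, 2), (4, -4), (4, 2). Count: 4.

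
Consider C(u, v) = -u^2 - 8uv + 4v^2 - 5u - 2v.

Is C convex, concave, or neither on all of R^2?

neither

C is quadratic, so its Hessian is the constant matrix H = [[-2, -8], [-8, 8]].
det(H) = -80, tr(H) = 6.
det(H) < 0, so H is indefinite: neither convex nor concave.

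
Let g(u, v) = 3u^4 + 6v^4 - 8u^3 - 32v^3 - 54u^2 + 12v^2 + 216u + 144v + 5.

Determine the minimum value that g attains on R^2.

-764

g(u,v) separates as P(u) + Q(v) + 5, so its minimum is min P + min Q + 5.
P'(u) = 12(u - 3)(u - 2)(u + 3) vanishes at u ∈ {-3, 2, 3}; Q'(v) = 24(v - 3)(v - 2)(v + 1) vanishes at v ∈ {-1, 2, 3}.
Local minima of P (where P''>0): P(-3)=-675, P(3)=189. Local minima of Q: Q(-1)=-94, Q(3)=162.
So the global minimum of g is P(-3) + Q(-1) + 5 = -675 − 94 + 5 = -764, attained at (-3, -1).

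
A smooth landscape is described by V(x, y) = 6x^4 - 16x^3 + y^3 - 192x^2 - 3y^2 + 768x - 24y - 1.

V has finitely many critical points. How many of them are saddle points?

V separates as a function of x plus a function of y, so ∇V=0 decouples.
∂V/∂x = 24(x - 4)(x - 2)(x + 4) = 0 at x ∈ {-4, 2, 4}; ∂V/∂y = 3(y - 4)(y + 2) = 0 at y ∈ {-2, 4}.
The Hessian is diagonal: diag(V_xx, V_yy). Second derivatives: V_xx(-4)=1152, V_xx(2)=-288, V_xx(4)=384; V_yy(-2)=-18, V_yy(4)=18.
Saddle points occur where the two diagonal entries have opposite signs: (-4, -2), (2, 4), (4, -2). Count: 3.

3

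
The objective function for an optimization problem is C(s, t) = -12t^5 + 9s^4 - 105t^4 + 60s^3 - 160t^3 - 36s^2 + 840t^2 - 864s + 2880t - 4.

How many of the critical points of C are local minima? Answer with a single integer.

4

C separates as a function of s plus a function of t, so ∇C=0 decouples.
∂C/∂s = 36(s - 2)(s + 3)(s + 4) = 0 at s ∈ {-4, -3, 2}; ∂C/∂t = -60(t - 2)(t + 2)(t + 3)(t + 4) = 0 at t ∈ {-4, -3, -2, 2}.
The Hessian is diagonal: diag(C_ss, C_tt). Second derivatives: C_ss(-4)=216, C_ss(-3)=-180, C_ss(2)=1080; C_tt(-4)=720, C_tt(-3)=-300, C_tt(-2)=480, C_tt(2)=-7200.
Local minima occur where both diagonal entries positive: (-4, -4), (-4, -2), (2, -4), (2, -2). Count: 4.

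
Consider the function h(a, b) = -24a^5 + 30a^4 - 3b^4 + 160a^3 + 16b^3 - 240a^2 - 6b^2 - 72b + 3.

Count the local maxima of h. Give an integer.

h separates as a function of a plus a function of b, so ∇h=0 decouples.
∂h/∂a = -120a(a - 2)(a - 1)(a + 2) = 0 at a ∈ {-2, 0, 1, 2}; ∂h/∂b = -12(b - 3)(b - 2)(b + 1) = 0 at b ∈ {-1, 2, 3}.
The Hessian is diagonal: diag(h_aa, h_bb). Second derivatives: h_aa(-2)=2880, h_aa(0)=-480, h_aa(1)=360, h_aa(2)=-960; h_bb(-1)=-144, h_bb(2)=36, h_bb(3)=-48.
Local maxima occur where both diagonal entries negative: (0, -1), (0, 3), (2, -1), (2, 3). Count: 4.

4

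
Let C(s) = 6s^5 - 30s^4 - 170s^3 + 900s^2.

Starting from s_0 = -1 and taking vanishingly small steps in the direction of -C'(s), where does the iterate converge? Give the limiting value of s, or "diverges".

C'(s) = 30s(s - 5)(s - 3)(s + 4), so C'(-1) = -2160.
Gradient descent moves in the -C' direction, i.e. s is increasing.
The nearest critical point in that direction is s = 0, where C'' = 1800 > 0 (a local minimum). The iterate converges there.

0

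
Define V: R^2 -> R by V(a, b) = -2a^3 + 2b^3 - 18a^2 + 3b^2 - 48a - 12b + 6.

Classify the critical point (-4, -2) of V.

saddle point

The mixed partial ∂²V/∂a∂b is 0, so the Hessian at any point is diag(V_aa, V_bb) = diag(-12(a + 3), 6(2b + 1)).
At (-4, -2): H = diag(12, -18).
The eigenvalues have opposite signs, so H is indefinite: a saddle point.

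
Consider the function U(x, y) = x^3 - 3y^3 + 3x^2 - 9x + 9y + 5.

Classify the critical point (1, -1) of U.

local minimum

The mixed partial ∂²U/∂x∂y is 0, so the Hessian at any point is diag(U_xx, U_yy) = diag(6(x + 1), -18y).
At (1, -1): H = diag(12, 18).
Both eigenvalues are positive, so H is positive definite: a local minimum.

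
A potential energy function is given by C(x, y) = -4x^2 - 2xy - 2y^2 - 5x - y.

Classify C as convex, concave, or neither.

concave

C is quadratic, so its Hessian is the constant matrix H = [[-8, -2], [-2, -4]].
det(H) = 28, tr(H) = -12.
det(H) > 0 and tr(H) < 0, so H is negative definite everywhere: concave.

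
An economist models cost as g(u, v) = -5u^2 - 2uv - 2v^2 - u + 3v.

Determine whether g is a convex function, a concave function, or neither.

g is quadratic, so its Hessian is the constant matrix H = [[-10, -2], [-2, -4]].
det(H) = 36, tr(H) = -14.
det(H) > 0 and tr(H) < 0, so H is negative definite everywhere: concave.

concave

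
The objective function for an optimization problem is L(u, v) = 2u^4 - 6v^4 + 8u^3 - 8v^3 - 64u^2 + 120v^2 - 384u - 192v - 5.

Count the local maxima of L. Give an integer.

L separates as a function of u plus a function of v, so ∇L=0 decouples.
∂L/∂u = 8(u - 4)(u + 3)(u + 4) = 0 at u ∈ {-4, -3, 4}; ∂L/∂v = -24(v - 2)(v - 1)(v + 4) = 0 at v ∈ {-4, 1, 2}.
The Hessian is diagonal: diag(L_uu, L_vv). Second derivatives: L_uu(-4)=64, L_uu(-3)=-56, L_uu(4)=448; L_vv(-4)=-720, L_vv(1)=120, L_vv(2)=-144.
Local maxima occur where both diagonal entries negative: (-3, -4), (-3, 2). Count: 2.

2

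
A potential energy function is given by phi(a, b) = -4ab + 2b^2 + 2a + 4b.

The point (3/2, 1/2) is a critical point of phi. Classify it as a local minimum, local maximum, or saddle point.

The Hessian of phi is constant: H = [[0, -4], [-4, 4]].
det(H) = 0·4 − (-4)² = -16.
Since det(H) < 0, H is indefinite and the critical point is a saddle point.

saddle point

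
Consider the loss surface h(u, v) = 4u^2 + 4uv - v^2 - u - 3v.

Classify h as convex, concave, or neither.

h is quadratic, so its Hessian is the constant matrix H = [[8, 4], [4, -2]].
det(H) = -32, tr(H) = 6.
det(H) < 0, so H is indefinite: neither convex nor concave.

neither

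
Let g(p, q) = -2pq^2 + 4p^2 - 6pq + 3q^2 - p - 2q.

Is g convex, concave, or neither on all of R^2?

The term -2pq^2 is cubic, so the Hessian is not constant.
∂²g/∂q² = -4p + 6, which takes both signs as p varies (negative for sufficiently large p). A diagonal entry of the Hessian changing sign means the Hessian is neither positive- nor negative-semidefinite on all of R^2.

neither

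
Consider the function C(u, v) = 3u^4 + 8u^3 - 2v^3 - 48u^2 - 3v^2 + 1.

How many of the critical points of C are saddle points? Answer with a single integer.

C separates as a function of u plus a function of v, so ∇C=0 decouples.
∂C/∂u = 12u(u - 2)(u + 4) = 0 at u ∈ {-4, 0, 2}; ∂C/∂v = -6v(v + 1) = 0 at v ∈ {-1, 0}.
The Hessian is diagonal: diag(C_uu, C_vv). Second derivatives: C_uu(-4)=288, C_uu(0)=-96, C_uu(2)=144; C_vv(-1)=6, C_vv(0)=-6.
Saddle points occur where the two diagonal entries have opposite signs: (-4, 0), (0, -1), (2, 0). Count: 3.

3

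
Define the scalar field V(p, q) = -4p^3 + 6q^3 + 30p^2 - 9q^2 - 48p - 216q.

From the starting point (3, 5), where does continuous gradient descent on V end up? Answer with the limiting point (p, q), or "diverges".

V is separable, so gradient descent decouples: p follows -∂V/∂p, q follows -∂V/∂q.
∂V/∂p = -12(p - 4)(p - 1); at p=3 this is 24, so p decreases.
∂V/∂q = 18(q - 4)(q + 3); at q=5 this is 144, so q decreases.
p converges to its nearest critical value 1 (a local min of the p-part); q converges to 4. The iterate converges to (1, 4).

(1, 4)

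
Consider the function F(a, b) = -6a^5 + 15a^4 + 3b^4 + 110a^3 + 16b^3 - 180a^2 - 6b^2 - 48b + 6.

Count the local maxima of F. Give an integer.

2

F separates as a function of a plus a function of b, so ∇F=0 decouples.
∂F/∂a = -30a(a - 4)(a - 1)(a + 3) = 0 at a ∈ {-3, 0, 1, 4}; ∂F/∂b = 12(b - 1)(b + 1)(b + 4) = 0 at b ∈ {-4, -1, 1}.
The Hessian is diagonal: diag(F_aa, F_bb). Second derivatives: F_aa(-3)=2520, F_aa(0)=-360, F_aa(1)=360, F_aa(4)=-2520; F_bb(-4)=180, F_bb(-1)=-72, F_bb(1)=120.
Local maxima occur where both diagonal entries negative: (0, -1), (4, -1). Count: 2.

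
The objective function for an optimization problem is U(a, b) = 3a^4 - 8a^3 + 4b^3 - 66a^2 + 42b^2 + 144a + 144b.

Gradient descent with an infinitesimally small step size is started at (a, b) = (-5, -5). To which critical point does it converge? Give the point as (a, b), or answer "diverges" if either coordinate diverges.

U is separable, so gradient descent decouples: a follows -∂U/∂a, b follows -∂U/∂b.
∂U/∂a = 12(a - 4)(a - 1)(a + 3); at a=-5 this is -1296, so a increases.
∂U/∂b = 12(b + 3)(b + 4); at b=-5 this is 24, so b decreases.
The b-coordinate has no critical point in that direction and runs off to infinity.

diverges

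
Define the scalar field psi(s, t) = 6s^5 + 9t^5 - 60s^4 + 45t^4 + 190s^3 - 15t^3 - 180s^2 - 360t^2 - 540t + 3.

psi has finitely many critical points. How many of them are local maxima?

psi separates as a function of s plus a function of t, so ∇psi=0 decouples.
∂psi/∂s = 30s(s - 4)(s - 3)(s - 1) = 0 at s ∈ {0, 1, 3, 4}; ∂psi/∂t = 45(t - 2)(t + 1)(t + 2)(t + 3) = 0 at t ∈ {-3, -2, -1, 2}.
The Hessian is diagonal: diag(psi_ss, psi_tt). Second derivatives: psi_ss(0)=-360, psi_ss(1)=180, psi_ss(3)=-180, psi_ss(4)=360; psi_tt(-3)=-450, psi_tt(-2)=180, psi_tt(-1)=-270, psi_tt(2)=2700.
Local maxima occur where both diagonal entries negative: (0, -3), (0, -1), (3, -3), (3, -1). Count: 4.

4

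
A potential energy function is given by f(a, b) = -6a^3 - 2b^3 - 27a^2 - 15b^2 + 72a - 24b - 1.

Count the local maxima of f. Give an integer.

f separates as a function of a plus a function of b, so ∇f=0 decouples.
∂f/∂a = -18(a - 1)(a + 4) = 0 at a ∈ {-4, 1}; ∂f/∂b = -6(b + 1)(b + 4) = 0 at b ∈ {-4, -1}.
The Hessian is diagonal: diag(f_aa, f_bb). Second derivatives: f_aa(-4)=90, f_aa(1)=-90; f_bb(-4)=18, f_bb(-1)=-18.
Local maxima occur where both diagonal entries negative: (1, -1). Count: 1.

1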